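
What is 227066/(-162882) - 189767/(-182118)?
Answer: -1740529549/4943957346 ≈ -0.35205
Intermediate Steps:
227066/(-162882) - 189767/(-182118) = 227066*(-1/162882) - 189767*(-1/182118) = -113533/81441 + 189767/182118 = -1740529549/4943957346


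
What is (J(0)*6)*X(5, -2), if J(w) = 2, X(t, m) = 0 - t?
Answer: -60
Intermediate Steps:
X(t, m) = -t
(J(0)*6)*X(5, -2) = (2*6)*(-1*5) = 12*(-5) = -60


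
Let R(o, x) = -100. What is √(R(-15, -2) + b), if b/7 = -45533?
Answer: I*√318831 ≈ 564.65*I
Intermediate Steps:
b = -318731 (b = 7*(-45533) = -318731)
√(R(-15, -2) + b) = √(-100 - 318731) = √(-318831) = I*√318831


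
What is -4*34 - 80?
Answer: -216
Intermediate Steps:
-4*34 - 80 = -136 - 80 = -216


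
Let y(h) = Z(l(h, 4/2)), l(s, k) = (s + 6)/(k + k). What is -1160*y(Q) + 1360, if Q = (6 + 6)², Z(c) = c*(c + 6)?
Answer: -1890890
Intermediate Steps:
l(s, k) = (6 + s)/(2*k) (l(s, k) = (6 + s)/((2*k)) = (6 + s)*(1/(2*k)) = (6 + s)/(2*k))
Z(c) = c*(6 + c)
Q = 144 (Q = 12² = 144)
y(h) = (3/2 + h/4)*(15/2 + h/4) (y(h) = ((6 + h)/(2*((4/2))))*(6 + (6 + h)/(2*((4/2)))) = ((6 + h)/(2*((4*(½)))))*(6 + (6 + h)/(2*((4*(½))))) = ((½)*(6 + h)/2)*(6 + (½)*(6 + h)/2) = ((½)*(½)*(6 + h))*(6 + (½)*(½)*(6 + h)) = (3/2 + h/4)*(6 + (3/2 + h/4)) = (3/2 + h/4)*(15/2 + h/4))
-1160*y(Q) + 1360 = -145*(6 + 144)*(30 + 144)/2 + 1360 = -145*150*174/2 + 1360 = -1160*6525/4 + 1360 = -1892250 + 1360 = -1890890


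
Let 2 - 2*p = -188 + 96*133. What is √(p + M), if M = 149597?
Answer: 2*√35827 ≈ 378.56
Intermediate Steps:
p = -6289 (p = 1 - (-188 + 96*133)/2 = 1 - (-188 + 12768)/2 = 1 - ½*12580 = 1 - 6290 = -6289)
√(p + M) = √(-6289 + 149597) = √143308 = 2*√35827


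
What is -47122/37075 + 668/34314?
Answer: -796089104/636095775 ≈ -1.2515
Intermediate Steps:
-47122/37075 + 668/34314 = -47122*1/37075 + 668*(1/34314) = -47122/37075 + 334/17157 = -796089104/636095775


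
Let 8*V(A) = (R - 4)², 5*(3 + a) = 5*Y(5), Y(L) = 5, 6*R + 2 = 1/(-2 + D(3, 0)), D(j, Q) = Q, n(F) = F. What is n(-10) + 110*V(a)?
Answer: 148735/576 ≈ 258.22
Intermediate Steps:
R = -5/12 (R = -⅓ + 1/(6*(-2 + 0)) = -⅓ + (⅙)/(-2) = -⅓ + (⅙)*(-½) = -⅓ - 1/12 = -5/12 ≈ -0.41667)
a = 2 (a = -3 + (5*5)/5 = -3 + (⅕)*25 = -3 + 5 = 2)
V(A) = 2809/1152 (V(A) = (-5/12 - 4)²/8 = (-53/12)²/8 = (⅛)*(2809/144) = 2809/1152)
n(-10) + 110*V(a) = -10 + 110*(2809/1152) = -10 + 154495/576 = 148735/576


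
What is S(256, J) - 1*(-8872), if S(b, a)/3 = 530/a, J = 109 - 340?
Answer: 682614/77 ≈ 8865.1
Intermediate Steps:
J = -231
S(b, a) = 1590/a (S(b, a) = 3*(530/a) = 1590/a)
S(256, J) - 1*(-8872) = 1590/(-231) - 1*(-8872) = 1590*(-1/231) + 8872 = -530/77 + 8872 = 682614/77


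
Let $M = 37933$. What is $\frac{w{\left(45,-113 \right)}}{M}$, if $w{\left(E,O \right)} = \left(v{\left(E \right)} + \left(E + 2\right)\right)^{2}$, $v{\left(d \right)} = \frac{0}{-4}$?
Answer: $\frac{2209}{37933} \approx 0.058234$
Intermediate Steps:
$v{\left(d \right)} = 0$ ($v{\left(d \right)} = 0 \left(- \frac{1}{4}\right) = 0$)
$w{\left(E,O \right)} = \left(2 + E\right)^{2}$ ($w{\left(E,O \right)} = \left(0 + \left(E + 2\right)\right)^{2} = \left(0 + \left(2 + E\right)\right)^{2} = \left(2 + E\right)^{2}$)
$\frac{w{\left(45,-113 \right)}}{M} = \frac{\left(2 + 45\right)^{2}}{37933} = 47^{2} \cdot \frac{1}{37933} = 2209 \cdot \frac{1}{37933} = \frac{2209}{37933}$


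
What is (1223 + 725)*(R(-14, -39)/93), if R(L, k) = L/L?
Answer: 1948/93 ≈ 20.946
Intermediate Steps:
R(L, k) = 1
(1223 + 725)*(R(-14, -39)/93) = (1223 + 725)*(1/93) = 1948*(1*(1/93)) = 1948*(1/93) = 1948/93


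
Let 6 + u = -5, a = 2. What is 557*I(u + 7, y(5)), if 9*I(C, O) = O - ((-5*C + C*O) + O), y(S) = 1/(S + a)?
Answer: -75752/63 ≈ -1202.4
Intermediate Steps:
u = -11 (u = -6 - 5 = -11)
y(S) = 1/(2 + S) (y(S) = 1/(S + 2) = 1/(2 + S))
I(C, O) = 5*C/9 - C*O/9 (I(C, O) = (O - ((-5*C + C*O) + O))/9 = (O - (O - 5*C + C*O))/9 = (O + (-O + 5*C - C*O))/9 = (5*C - C*O)/9 = 5*C/9 - C*O/9)
557*I(u + 7, y(5)) = 557*((-11 + 7)*(5 - 1/(2 + 5))/9) = 557*((⅑)*(-4)*(5 - 1/7)) = 557*((⅑)*(-4)*(5 - 1*⅐)) = 557*((⅑)*(-4)*(5 - ⅐)) = 557*((⅑)*(-4)*(34/7)) = 557*(-136/63) = -75752/63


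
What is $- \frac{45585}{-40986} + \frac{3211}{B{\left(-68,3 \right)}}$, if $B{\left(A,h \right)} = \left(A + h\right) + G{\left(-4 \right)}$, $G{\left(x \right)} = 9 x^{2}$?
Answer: $\frac{15023029}{359766} \approx 41.758$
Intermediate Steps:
$B{\left(A,h \right)} = 144 + A + h$ ($B{\left(A,h \right)} = \left(A + h\right) + 9 \left(-4\right)^{2} = \left(A + h\right) + 9 \cdot 16 = \left(A + h\right) + 144 = 144 + A + h$)
$- \frac{45585}{-40986} + \frac{3211}{B{\left(-68,3 \right)}} = - \frac{45585}{-40986} + \frac{3211}{144 - 68 + 3} = \left(-45585\right) \left(- \frac{1}{40986}\right) + \frac{3211}{79} = \frac{5065}{4554} + 3211 \cdot \frac{1}{79} = \frac{5065}{4554} + \frac{3211}{79} = \frac{15023029}{359766}$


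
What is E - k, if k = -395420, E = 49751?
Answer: 445171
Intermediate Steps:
E - k = 49751 - 1*(-395420) = 49751 + 395420 = 445171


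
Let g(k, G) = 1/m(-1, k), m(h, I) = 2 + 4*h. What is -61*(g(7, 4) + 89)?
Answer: -10797/2 ≈ -5398.5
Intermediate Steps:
g(k, G) = -½ (g(k, G) = 1/(2 + 4*(-1)) = 1/(2 - 4) = 1/(-2) = -½)
-61*(g(7, 4) + 89) = -61*(-½ + 89) = -61*177/2 = -10797/2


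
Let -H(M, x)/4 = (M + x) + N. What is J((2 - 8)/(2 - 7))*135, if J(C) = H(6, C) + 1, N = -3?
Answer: -2133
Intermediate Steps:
H(M, x) = 12 - 4*M - 4*x (H(M, x) = -4*((M + x) - 3) = -4*(-3 + M + x) = 12 - 4*M - 4*x)
J(C) = -11 - 4*C (J(C) = (12 - 4*6 - 4*C) + 1 = (12 - 24 - 4*C) + 1 = (-12 - 4*C) + 1 = -11 - 4*C)
J((2 - 8)/(2 - 7))*135 = (-11 - 4*(2 - 8)/(2 - 7))*135 = (-11 - (-24)/(-5))*135 = (-11 - (-24)*(-1)/5)*135 = (-11 - 4*6/5)*135 = (-11 - 24/5)*135 = -79/5*135 = -2133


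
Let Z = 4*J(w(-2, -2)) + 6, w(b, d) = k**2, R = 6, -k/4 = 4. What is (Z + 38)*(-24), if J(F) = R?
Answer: -1632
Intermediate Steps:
k = -16 (k = -4*4 = -16)
w(b, d) = 256 (w(b, d) = (-16)**2 = 256)
J(F) = 6
Z = 30 (Z = 4*6 + 6 = 24 + 6 = 30)
(Z + 38)*(-24) = (30 + 38)*(-24) = 68*(-24) = -1632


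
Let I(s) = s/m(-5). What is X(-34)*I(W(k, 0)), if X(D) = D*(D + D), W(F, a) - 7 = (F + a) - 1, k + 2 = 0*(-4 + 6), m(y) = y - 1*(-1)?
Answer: -2312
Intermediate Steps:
m(y) = 1 + y (m(y) = y + 1 = 1 + y)
k = -2 (k = -2 + 0*(-4 + 6) = -2 + 0*2 = -2 + 0 = -2)
W(F, a) = 6 + F + a (W(F, a) = 7 + ((F + a) - 1) = 7 + (-1 + F + a) = 6 + F + a)
I(s) = -s/4 (I(s) = s/(1 - 5) = s/(-4) = s*(-1/4) = -s/4)
X(D) = 2*D**2 (X(D) = D*(2*D) = 2*D**2)
X(-34)*I(W(k, 0)) = (2*(-34)**2)*(-(6 - 2 + 0)/4) = (2*1156)*(-1/4*4) = 2312*(-1) = -2312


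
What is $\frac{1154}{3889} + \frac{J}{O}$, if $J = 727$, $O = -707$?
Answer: $- \frac{2011425}{2749523} \approx -0.73155$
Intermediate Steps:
$\frac{1154}{3889} + \frac{J}{O} = \frac{1154}{3889} + \frac{727}{-707} = 1154 \cdot \frac{1}{3889} + 727 \left(- \frac{1}{707}\right) = \frac{1154}{3889} - \frac{727}{707} = - \frac{2011425}{2749523}$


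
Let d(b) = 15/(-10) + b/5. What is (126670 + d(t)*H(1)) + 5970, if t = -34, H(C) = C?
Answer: 1326317/10 ≈ 1.3263e+5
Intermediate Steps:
d(b) = -3/2 + b/5 (d(b) = 15*(-⅒) + b*(⅕) = -3/2 + b/5)
(126670 + d(t)*H(1)) + 5970 = (126670 + (-3/2 + (⅕)*(-34))*1) + 5970 = (126670 + (-3/2 - 34/5)*1) + 5970 = (126670 - 83/10*1) + 5970 = (126670 - 83/10) + 5970 = 1266617/10 + 5970 = 1326317/10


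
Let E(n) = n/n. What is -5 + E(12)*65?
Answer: 60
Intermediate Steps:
E(n) = 1
-5 + E(12)*65 = -5 + 1*65 = -5 + 65 = 60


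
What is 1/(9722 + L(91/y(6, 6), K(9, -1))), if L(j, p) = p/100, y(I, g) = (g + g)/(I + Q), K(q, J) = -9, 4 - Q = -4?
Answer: 100/972191 ≈ 0.00010286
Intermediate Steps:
Q = 8 (Q = 4 - 1*(-4) = 4 + 4 = 8)
y(I, g) = 2*g/(8 + I) (y(I, g) = (g + g)/(I + 8) = (2*g)/(8 + I) = 2*g/(8 + I))
L(j, p) = p/100 (L(j, p) = p*(1/100) = p/100)
1/(9722 + L(91/y(6, 6), K(9, -1))) = 1/(9722 + (1/100)*(-9)) = 1/(9722 - 9/100) = 1/(972191/100) = 100/972191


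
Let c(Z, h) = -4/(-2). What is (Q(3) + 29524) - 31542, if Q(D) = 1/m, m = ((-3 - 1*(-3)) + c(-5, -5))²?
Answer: -8071/4 ≈ -2017.8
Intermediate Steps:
c(Z, h) = 2 (c(Z, h) = -4*(-½) = 2)
m = 4 (m = ((-3 - 1*(-3)) + 2)² = ((-3 + 3) + 2)² = (0 + 2)² = 2² = 4)
Q(D) = ¼ (Q(D) = 1/4 = ¼)
(Q(3) + 29524) - 31542 = (¼ + 29524) - 31542 = 118097/4 - 31542 = -8071/4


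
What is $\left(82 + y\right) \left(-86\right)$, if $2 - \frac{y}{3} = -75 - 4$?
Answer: $-27950$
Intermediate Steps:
$y = 243$ ($y = 6 - 3 \left(-75 - 4\right) = 6 - -237 = 6 + 237 = 243$)
$\left(82 + y\right) \left(-86\right) = \left(82 + 243\right) \left(-86\right) = 325 \left(-86\right) = -27950$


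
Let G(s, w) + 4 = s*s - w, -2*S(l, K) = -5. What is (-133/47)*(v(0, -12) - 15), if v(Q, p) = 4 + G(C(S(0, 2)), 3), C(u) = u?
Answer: 133/4 ≈ 33.250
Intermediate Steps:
S(l, K) = 5/2 (S(l, K) = -½*(-5) = 5/2)
G(s, w) = -4 + s² - w (G(s, w) = -4 + (s*s - w) = -4 + (s² - w) = -4 + s² - w)
v(Q, p) = 13/4 (v(Q, p) = 4 + (-4 + (5/2)² - 1*3) = 4 + (-4 + 25/4 - 3) = 4 - ¾ = 13/4)
(-133/47)*(v(0, -12) - 15) = (-133/47)*(13/4 - 15) = -133*1/47*(-47/4) = -133/47*(-47/4) = 133/4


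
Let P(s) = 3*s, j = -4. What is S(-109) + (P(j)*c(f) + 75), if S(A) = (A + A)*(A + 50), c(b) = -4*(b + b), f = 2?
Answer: 13129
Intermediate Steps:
c(b) = -8*b
S(A) = 2*A*(50 + A) (S(A) = (2*A)*(50 + A) = 2*A*(50 + A))
S(-109) + (P(j)*c(f) + 75) = 2*(-109)*(50 - 109) + ((3*(-4))*(-8*2) + 75) = 2*(-109)*(-59) + (-12*(-16) + 75) = 12862 + (192 + 75) = 12862 + 267 = 13129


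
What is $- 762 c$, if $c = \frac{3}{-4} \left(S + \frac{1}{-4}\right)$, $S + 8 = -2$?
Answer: $- \frac{46863}{8} \approx -5857.9$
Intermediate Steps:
$S = -10$ ($S = -8 - 2 = -10$)
$c = \frac{123}{16}$ ($c = \frac{3}{-4} \left(-10 + \frac{1}{-4}\right) = 3 \left(- \frac{1}{4}\right) \left(-10 - \frac{1}{4}\right) = \left(- \frac{3}{4}\right) \left(- \frac{41}{4}\right) = \frac{123}{16} \approx 7.6875$)
$- 762 c = \left(-762\right) \frac{123}{16} = - \frac{46863}{8}$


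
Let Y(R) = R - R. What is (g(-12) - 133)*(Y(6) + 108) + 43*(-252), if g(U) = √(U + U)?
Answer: -25200 + 216*I*√6 ≈ -25200.0 + 529.09*I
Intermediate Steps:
Y(R) = 0
g(U) = √2*√U (g(U) = √(2*U) = √2*√U)
(g(-12) - 133)*(Y(6) + 108) + 43*(-252) = (√2*√(-12) - 133)*(0 + 108) + 43*(-252) = (√2*(2*I*√3) - 133)*108 - 10836 = (2*I*√6 - 133)*108 - 10836 = (-133 + 2*I*√6)*108 - 10836 = (-14364 + 216*I*√6) - 10836 = -25200 + 216*I*√6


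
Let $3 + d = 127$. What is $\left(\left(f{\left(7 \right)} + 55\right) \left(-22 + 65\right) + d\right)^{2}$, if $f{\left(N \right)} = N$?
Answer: $7784100$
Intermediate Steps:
$d = 124$ ($d = -3 + 127 = 124$)
$\left(\left(f{\left(7 \right)} + 55\right) \left(-22 + 65\right) + d\right)^{2} = \left(\left(7 + 55\right) \left(-22 + 65\right) + 124\right)^{2} = \left(62 \cdot 43 + 124\right)^{2} = \left(2666 + 124\right)^{2} = 2790^{2} = 7784100$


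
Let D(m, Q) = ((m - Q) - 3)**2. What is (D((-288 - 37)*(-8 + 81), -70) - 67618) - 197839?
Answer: 559435507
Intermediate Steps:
D(m, Q) = (-3 + m - Q)**2
(D((-288 - 37)*(-8 + 81), -70) - 67618) - 197839 = ((3 - 70 - (-288 - 37)*(-8 + 81))**2 - 67618) - 197839 = ((3 - 70 - (-325)*73)**2 - 67618) - 197839 = ((3 - 70 - 1*(-23725))**2 - 67618) - 197839 = ((3 - 70 + 23725)**2 - 67618) - 197839 = (23658**2 - 67618) - 197839 = (559700964 - 67618) - 197839 = 559633346 - 197839 = 559435507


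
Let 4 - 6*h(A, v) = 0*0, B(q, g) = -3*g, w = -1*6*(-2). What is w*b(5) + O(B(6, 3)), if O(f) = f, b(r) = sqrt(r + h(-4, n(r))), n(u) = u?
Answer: -9 + 4*sqrt(51) ≈ 19.566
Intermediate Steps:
w = 12 (w = -6*(-2) = 12)
h(A, v) = 2/3 (h(A, v) = 2/3 - 0*0 = 2/3 - 1/6*0 = 2/3 + 0 = 2/3)
b(r) = sqrt(2/3 + r) (b(r) = sqrt(r + 2/3) = sqrt(2/3 + r))
w*b(5) + O(B(6, 3)) = 12*(sqrt(6 + 9*5)/3) - 3*3 = 12*(sqrt(6 + 45)/3) - 9 = 12*(sqrt(51)/3) - 9 = 4*sqrt(51) - 9 = -9 + 4*sqrt(51)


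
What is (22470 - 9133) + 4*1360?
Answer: 18777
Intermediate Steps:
(22470 - 9133) + 4*1360 = 13337 + 5440 = 18777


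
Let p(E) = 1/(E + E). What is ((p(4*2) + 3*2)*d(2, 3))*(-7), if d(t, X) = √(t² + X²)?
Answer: -679*√13/16 ≈ -153.01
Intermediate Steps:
p(E) = 1/(2*E)
d(t, X) = √(X² + t²)
((p(4*2) + 3*2)*d(2, 3))*(-7) = ((1/(2*((4*2))) + 3*2)*√(3² + 2²))*(-7) = (((½)/8 + 6)*√(9 + 4))*(-7) = (((½)*(⅛) + 6)*√13)*(-7) = ((1/16 + 6)*√13)*(-7) = (97*√13/16)*(-7) = -679*√13/16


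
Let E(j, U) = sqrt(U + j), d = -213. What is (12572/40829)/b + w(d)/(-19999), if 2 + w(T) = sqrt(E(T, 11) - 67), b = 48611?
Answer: 4220904466/39692785641481 - sqrt(-67 + I*sqrt(202))/19999 ≈ 6.3168e-5 - 0.00041156*I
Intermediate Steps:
w(T) = -2 + sqrt(-67 + sqrt(11 + T)) (w(T) = -2 + sqrt(sqrt(11 + T) - 67) = -2 + sqrt(-67 + sqrt(11 + T)))
(12572/40829)/b + w(d)/(-19999) = (12572/40829)/48611 + (-2 + sqrt(-67 + sqrt(11 - 213)))/(-19999) = (12572*(1/40829))*(1/48611) + (-2 + sqrt(-67 + sqrt(-202)))*(-1/19999) = (12572/40829)*(1/48611) + (-2 + sqrt(-67 + I*sqrt(202)))*(-1/19999) = 12572/1984738519 + (2/19999 - sqrt(-67 + I*sqrt(202))/19999) = 4220904466/39692785641481 - sqrt(-67 + I*sqrt(202))/19999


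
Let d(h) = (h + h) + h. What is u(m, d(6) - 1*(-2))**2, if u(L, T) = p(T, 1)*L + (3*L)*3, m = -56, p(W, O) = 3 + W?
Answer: 3211264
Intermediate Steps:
d(h) = 3*h (d(h) = 2*h + h = 3*h)
u(L, T) = 9*L + L*(3 + T) (u(L, T) = (3 + T)*L + (3*L)*3 = L*(3 + T) + 9*L = 9*L + L*(3 + T))
u(m, d(6) - 1*(-2))**2 = (-56*(12 + (3*6 - 1*(-2))))**2 = (-56*(12 + (18 + 2)))**2 = (-56*(12 + 20))**2 = (-56*32)**2 = (-1792)**2 = 3211264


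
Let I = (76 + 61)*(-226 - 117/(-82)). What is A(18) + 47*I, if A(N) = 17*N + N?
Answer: -118547617/82 ≈ -1.4457e+6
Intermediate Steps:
A(N) = 18*N
I = -2522855/82 (I = 137*(-226 - 117*(-1/82)) = 137*(-226 + 117/82) = 137*(-18415/82) = -2522855/82 ≈ -30767.)
A(18) + 47*I = 18*18 + 47*(-2522855/82) = 324 - 118574185/82 = -118547617/82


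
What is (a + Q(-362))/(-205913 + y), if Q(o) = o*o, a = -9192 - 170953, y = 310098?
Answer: -49101/104185 ≈ -0.47129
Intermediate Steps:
a = -180145
Q(o) = o²
(a + Q(-362))/(-205913 + y) = (-180145 + (-362)²)/(-205913 + 310098) = (-180145 + 131044)/104185 = -49101*1/104185 = -49101/104185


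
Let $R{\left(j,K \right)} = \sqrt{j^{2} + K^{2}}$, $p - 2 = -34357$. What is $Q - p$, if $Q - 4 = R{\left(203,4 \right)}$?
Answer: $34359 + 5 \sqrt{1649} \approx 34562.0$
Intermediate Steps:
$p = -34355$ ($p = 2 - 34357 = -34355$)
$R{\left(j,K \right)} = \sqrt{K^{2} + j^{2}}$
$Q = 4 + 5 \sqrt{1649}$ ($Q = 4 + \sqrt{4^{2} + 203^{2}} = 4 + \sqrt{16 + 41209} = 4 + \sqrt{41225} = 4 + 5 \sqrt{1649} \approx 207.04$)
$Q - p = \left(4 + 5 \sqrt{1649}\right) - -34355 = \left(4 + 5 \sqrt{1649}\right) + 34355 = 34359 + 5 \sqrt{1649}$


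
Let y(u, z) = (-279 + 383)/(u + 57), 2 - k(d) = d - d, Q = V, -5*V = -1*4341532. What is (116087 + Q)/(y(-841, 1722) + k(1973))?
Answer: 482352766/915 ≈ 5.2716e+5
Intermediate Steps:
V = 4341532/5 (V = -(-1)*4341532/5 = -1/5*(-4341532) = 4341532/5 ≈ 8.6831e+5)
Q = 4341532/5 ≈ 8.6831e+5
k(d) = 2 (k(d) = 2 - (d - d) = 2 - 1*0 = 2 + 0 = 2)
y(u, z) = 104/(57 + u)
(116087 + Q)/(y(-841, 1722) + k(1973)) = (116087 + 4341532/5)/(104/(57 - 841) + 2) = 4921967/(5*(104/(-784) + 2)) = 4921967/(5*(104*(-1/784) + 2)) = 4921967/(5*(-13/98 + 2)) = 4921967/(5*(183/98)) = (4921967/5)*(98/183) = 482352766/915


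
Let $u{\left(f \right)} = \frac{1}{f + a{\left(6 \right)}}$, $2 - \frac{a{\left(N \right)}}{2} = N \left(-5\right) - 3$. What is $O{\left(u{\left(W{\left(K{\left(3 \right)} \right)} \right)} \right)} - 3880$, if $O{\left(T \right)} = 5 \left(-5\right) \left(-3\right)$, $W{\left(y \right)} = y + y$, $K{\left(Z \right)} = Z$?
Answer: $-3805$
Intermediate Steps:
$a{\left(N \right)} = 10 + 10 N$ ($a{\left(N \right)} = 4 - 2 \left(N \left(-5\right) - 3\right) = 4 - 2 \left(- 5 N - 3\right) = 4 - 2 \left(-3 - 5 N\right) = 4 + \left(6 + 10 N\right) = 10 + 10 N$)
$W{\left(y \right)} = 2 y$
$u{\left(f \right)} = \frac{1}{70 + f}$ ($u{\left(f \right)} = \frac{1}{f + \left(10 + 10 \cdot 6\right)} = \frac{1}{f + \left(10 + 60\right)} = \frac{1}{f + 70} = \frac{1}{70 + f}$)
$O{\left(T \right)} = 75$ ($O{\left(T \right)} = \left(-25\right) \left(-3\right) = 75$)
$O{\left(u{\left(W{\left(K{\left(3 \right)} \right)} \right)} \right)} - 3880 = 75 - 3880 = -3805$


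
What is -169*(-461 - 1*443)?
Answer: 152776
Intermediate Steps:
-169*(-461 - 1*443) = -169*(-461 - 443) = -169*(-904) = 152776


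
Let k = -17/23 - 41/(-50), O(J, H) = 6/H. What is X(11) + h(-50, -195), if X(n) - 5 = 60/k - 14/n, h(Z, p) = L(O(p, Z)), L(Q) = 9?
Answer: 257340/341 ≈ 754.66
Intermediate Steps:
k = 93/1150 (k = -17*1/23 - 41*(-1/50) = -17/23 + 41/50 = 93/1150 ≈ 0.080870)
h(Z, p) = 9
X(n) = 23155/31 - 14/n (X(n) = 5 + (60/(93/1150) - 14/n) = 5 + (60*(1150/93) - 14/n) = 5 + (23000/31 - 14/n) = 23155/31 - 14/n)
X(11) + h(-50, -195) = (23155/31 - 14/11) + 9 = 254271/341 + 9 = 257340/341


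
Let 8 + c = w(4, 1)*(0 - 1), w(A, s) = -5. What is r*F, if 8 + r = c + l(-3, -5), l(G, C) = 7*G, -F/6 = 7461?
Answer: 1432512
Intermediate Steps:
F = -44766 (F = -6*7461 = -44766)
c = -3 (c = -8 - 5*(0 - 1) = -8 - 5*(-1) = -8 + 5 = -3)
r = -32 (r = -8 + (-3 + 7*(-3)) = -8 + (-3 - 21) = -8 - 24 = -32)
r*F = -32*(-44766) = 1432512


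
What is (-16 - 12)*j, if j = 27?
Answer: -756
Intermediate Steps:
(-16 - 12)*j = (-16 - 12)*27 = -28*27 = -756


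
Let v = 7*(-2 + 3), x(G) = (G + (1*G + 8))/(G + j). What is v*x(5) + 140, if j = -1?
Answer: 343/2 ≈ 171.50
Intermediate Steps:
x(G) = (8 + 2*G)/(-1 + G) (x(G) = (G + (1*G + 8))/(G - 1) = (G + (G + 8))/(-1 + G) = (G + (8 + G))/(-1 + G) = (8 + 2*G)/(-1 + G))
v = 7 (v = 7*1 = 7)
v*x(5) + 140 = 7*(2*(4 + 5)/(-1 + 5)) + 140 = 7*(2*9/4) + 140 = 7*(2*(1/4)*9) + 140 = 7*(9/2) + 140 = 63/2 + 140 = 343/2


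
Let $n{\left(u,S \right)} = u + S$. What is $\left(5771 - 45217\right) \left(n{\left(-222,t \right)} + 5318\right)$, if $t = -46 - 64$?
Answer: $-196677756$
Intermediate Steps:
$t = -110$ ($t = -46 - 64 = -110$)
$n{\left(u,S \right)} = S + u$
$\left(5771 - 45217\right) \left(n{\left(-222,t \right)} + 5318\right) = \left(5771 - 45217\right) \left(\left(-110 - 222\right) + 5318\right) = - 39446 \left(-332 + 5318\right) = \left(-39446\right) 4986 = -196677756$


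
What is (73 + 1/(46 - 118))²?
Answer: 27615025/5184 ≈ 5327.0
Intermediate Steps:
(73 + 1/(46 - 118))² = (73 + 1/(-72))² = (73 - 1/72)² = (5255/72)² = 27615025/5184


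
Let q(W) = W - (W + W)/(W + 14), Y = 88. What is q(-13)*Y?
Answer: 1144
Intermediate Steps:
q(W) = W - 2*W/(14 + W)
q(-13)*Y = -13*(12 - 13)/(14 - 13)*88 = -13*(-1)/1*88 = -13*1*(-1)*88 = 13*88 = 1144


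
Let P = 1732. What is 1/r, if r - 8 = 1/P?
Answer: 1732/13857 ≈ 0.12499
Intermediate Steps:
r = 13857/1732 (r = 8 + 1/1732 = 13857/1732 ≈ 8.0006)
1/r = 1/(13857/1732) = 1732/13857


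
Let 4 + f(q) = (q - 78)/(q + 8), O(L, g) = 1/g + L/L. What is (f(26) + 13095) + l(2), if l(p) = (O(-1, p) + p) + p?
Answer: 445229/34 ≈ 13095.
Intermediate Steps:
O(L, g) = 1 + 1/g (O(L, g) = 1/g + 1 = 1 + 1/g)
l(p) = 2*p + (1 + p)/p (l(p) = ((1 + p)/p + p) + p = (p + (1 + p)/p) + p = 2*p + (1 + p)/p)
f(q) = -4 + (-78 + q)/(8 + q) (f(q) = -4 + (q - 78)/(q + 8) = -4 + (-78 + q)/(8 + q))
(f(26) + 13095) + l(2) = ((-110 - 3*26)/(8 + 26) + 13095) + (1 + 1/2 + 2*2) = ((-110 - 78)/34 + 13095) + (1 + ½ + 4) = ((1/34)*(-188) + 13095) + 11/2 = (-94/17 + 13095) + 11/2 = 222521/17 + 11/2 = 445229/34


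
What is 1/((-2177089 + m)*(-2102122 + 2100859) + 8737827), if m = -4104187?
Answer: 1/7941989415 ≈ 1.2591e-10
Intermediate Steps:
1/((-2177089 + m)*(-2102122 + 2100859) + 8737827) = 1/((-2177089 - 4104187)*(-2102122 + 2100859) + 8737827) = 1/(-6281276*(-1263) + 8737827) = 1/(7933251588 + 8737827) = 1/7941989415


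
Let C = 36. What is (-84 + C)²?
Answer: 2304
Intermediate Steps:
(-84 + C)² = (-84 + 36)² = (-48)² = 2304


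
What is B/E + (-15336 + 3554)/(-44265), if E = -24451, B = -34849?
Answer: 1830672667/1082323515 ≈ 1.6914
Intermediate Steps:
B/E + (-15336 + 3554)/(-44265) = -34849/(-24451) + (-15336 + 3554)/(-44265) = -34849*(-1/24451) - 11782*(-1/44265) = 34849/24451 + 11782/44265 = 1830672667/1082323515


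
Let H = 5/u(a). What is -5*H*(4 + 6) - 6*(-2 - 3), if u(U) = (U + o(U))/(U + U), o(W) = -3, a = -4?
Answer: -1790/7 ≈ -255.71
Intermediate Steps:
u(U) = (-3 + U)/(2*U) (u(U) = (U - 3)/(U + U) = (-3 + U)/((2*U)) = (-3 + U)*(1/(2*U)) = (-3 + U)/(2*U))
H = 40/7 (H = 5/(((½)*(-3 - 4)/(-4))) = 5/(((½)*(-¼)*(-7))) = 5/(7/8) = 5*(8/7) = 40/7 ≈ 5.7143)
-5*H*(4 + 6) - 6*(-2 - 3) = -200*(4 + 6)/7 - 6*(-2 - 3) = -200*10/7 - 6*(-5) = -5*400/7 + 30 = -2000/7 + 30 = -1790/7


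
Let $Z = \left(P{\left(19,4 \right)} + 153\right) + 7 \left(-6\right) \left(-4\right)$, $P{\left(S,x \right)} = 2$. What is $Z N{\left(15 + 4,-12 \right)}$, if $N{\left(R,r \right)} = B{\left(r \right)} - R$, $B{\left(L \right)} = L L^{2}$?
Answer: $-564281$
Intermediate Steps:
$B{\left(L \right)} = L^{3}$
$N{\left(R,r \right)} = r^{3} - R$
$Z = 323$ ($Z = \left(2 + 153\right) + 7 \left(-6\right) \left(-4\right) = 155 - -168 = 155 + 168 = 323$)
$Z N{\left(15 + 4,-12 \right)} = 323 \left(\left(-12\right)^{3} - \left(15 + 4\right)\right) = 323 \left(-1728 - 19\right) = 323 \left(-1747\right) = -564281$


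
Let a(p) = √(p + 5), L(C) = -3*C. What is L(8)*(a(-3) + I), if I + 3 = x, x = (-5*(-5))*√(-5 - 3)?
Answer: 72 + √2*(-24 - 1200*I) ≈ 38.059 - 1697.1*I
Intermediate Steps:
x = 50*I*√2 (x = 25*√(-8) = 25*(2*I*√2) = 50*I*√2 ≈ 70.711*I)
I = -3 + 50*I*√2 ≈ -3.0 + 70.711*I
a(p) = √(5 + p)
L(8)*(a(-3) + I) = (-3*8)*(√(5 - 3) + (-3 + 50*I*√2)) = -24*(√2 + (-3 + 50*I*√2)) = -24*(-3 + √2 + 50*I*√2) = 72 - 24*√2 - 1200*I*√2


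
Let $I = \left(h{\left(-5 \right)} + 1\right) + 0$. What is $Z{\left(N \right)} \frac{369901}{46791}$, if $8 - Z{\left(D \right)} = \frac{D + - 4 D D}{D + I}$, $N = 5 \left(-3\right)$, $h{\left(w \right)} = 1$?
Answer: $- \frac{299989711}{608283} \approx -493.17$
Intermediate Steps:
$I = 2$ ($I = \left(1 + 1\right) + 0 = 2 + 0 = 2$)
$N = -15$
$Z{\left(D \right)} = 8 - \frac{D - 4 D^{2}}{2 + D}$ ($Z{\left(D \right)} = 8 - \frac{D + - 4 D D}{D + 2} = 8 - \frac{D - 4 D^{2}}{2 + D}$)
$Z{\left(N \right)} \frac{369901}{46791} = \frac{16 + 4 \left(-15\right)^{2} + 7 \left(-15\right)}{2 - 15} \cdot \frac{369901}{46791} = \frac{16 + 4 \cdot 225 - 105}{-13} \cdot 369901 \cdot \frac{1}{46791} = - \frac{16 + 900 - 105}{13} \cdot \frac{369901}{46791} = \left(- \frac{1}{13}\right) 811 \cdot \frac{369901}{46791} = \left(- \frac{811}{13}\right) \frac{369901}{46791} = - \frac{299989711}{608283}$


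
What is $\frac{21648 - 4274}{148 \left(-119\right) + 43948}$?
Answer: $\frac{8687}{13168} \approx 0.65971$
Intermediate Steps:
$\frac{21648 - 4274}{148 \left(-119\right) + 43948} = \frac{17374}{-17612 + 43948} = \frac{17374}{26336} = 17374 \cdot \frac{1}{26336} = \frac{8687}{13168}$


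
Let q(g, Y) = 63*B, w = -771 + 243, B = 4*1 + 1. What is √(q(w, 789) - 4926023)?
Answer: 2*I*√1231427 ≈ 2219.4*I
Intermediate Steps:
B = 5 (B = 4 + 1 = 5)
w = -528
q(g, Y) = 315 (q(g, Y) = 63*5 = 315)
√(q(w, 789) - 4926023) = √(315 - 4926023) = √(-4925708) = 2*I*√1231427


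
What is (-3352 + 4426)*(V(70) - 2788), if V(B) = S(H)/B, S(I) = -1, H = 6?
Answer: -104801457/35 ≈ -2.9943e+6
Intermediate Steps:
V(B) = -1/B
(-3352 + 4426)*(V(70) - 2788) = (-3352 + 4426)*(-1/70 - 2788) = 1074*(-1*1/70 - 2788) = 1074*(-1/70 - 2788) = 1074*(-195161/70) = -104801457/35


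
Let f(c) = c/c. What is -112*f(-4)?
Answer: -112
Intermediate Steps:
f(c) = 1
-112*f(-4) = -112*1 = -112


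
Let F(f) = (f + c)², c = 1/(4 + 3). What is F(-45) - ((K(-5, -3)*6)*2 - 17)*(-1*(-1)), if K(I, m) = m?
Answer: 101193/49 ≈ 2065.2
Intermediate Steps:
c = ⅐ (c = 1/7 = ⅐ ≈ 0.14286)
F(f) = (⅐ + f)² (F(f) = (f + ⅐)² = (⅐ + f)²)
F(-45) - ((K(-5, -3)*6)*2 - 17)*(-1*(-1)) = (1 + 7*(-45))²/49 - (-3*6*2 - 17)*(-1*(-1)) = (1 - 315)²/49 - (-18*2 - 17) = (1/49)*(-314)² - (-36 - 17) = (1/49)*98596 - (-53) = 98596/49 - 1*(-53) = 98596/49 + 53 = 101193/49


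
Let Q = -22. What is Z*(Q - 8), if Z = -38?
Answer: 1140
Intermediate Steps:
Z*(Q - 8) = -38*(-22 - 8) = -38*(-30) = 1140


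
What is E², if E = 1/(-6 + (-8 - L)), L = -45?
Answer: 1/961 ≈ 0.0010406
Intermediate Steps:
E = 1/31 (E = 1/(-6 + (-8 - 1*(-45))) = 1/(-6 + (-8 + 45)) = 1/(-6 + 37) = 1/31 ≈ 0.032258)
E² = (1/31)² = 1/961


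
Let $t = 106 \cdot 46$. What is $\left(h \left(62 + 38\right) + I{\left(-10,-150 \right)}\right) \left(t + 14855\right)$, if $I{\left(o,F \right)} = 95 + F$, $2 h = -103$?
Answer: $-102699855$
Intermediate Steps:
$h = - \frac{103}{2}$ ($h = \frac{1}{2} \left(-103\right) = - \frac{103}{2} \approx -51.5$)
$t = 4876$
$\left(h \left(62 + 38\right) + I{\left(-10,-150 \right)}\right) \left(t + 14855\right) = \left(- \frac{103 \left(62 + 38\right)}{2} + \left(95 - 150\right)\right) \left(4876 + 14855\right) = \left(\left(- \frac{103}{2}\right) 100 - 55\right) 19731 = \left(-5150 - 55\right) 19731 = \left(-5205\right) 19731 = -102699855$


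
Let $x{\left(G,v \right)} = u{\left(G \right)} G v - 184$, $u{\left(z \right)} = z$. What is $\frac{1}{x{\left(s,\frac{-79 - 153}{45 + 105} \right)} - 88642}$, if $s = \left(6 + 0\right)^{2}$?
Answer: $- \frac{25}{2270762} \approx -1.101 \cdot 10^{-5}$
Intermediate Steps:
$s = 36$ ($s = 6^{2} = 36$)
$x{\left(G,v \right)} = -184 + v G^{2}$ ($x{\left(G,v \right)} = G G v - 184 = G^{2} v - 184 = v G^{2} - 184 = -184 + v G^{2}$)
$\frac{1}{x{\left(s,\frac{-79 - 153}{45 + 105} \right)} - 88642} = \frac{1}{\left(-184 + \frac{-79 - 153}{45 + 105} \cdot 36^{2}\right) - 88642} = \frac{1}{\left(-184 + - \frac{232}{150} \cdot 1296\right) - 88642} = \frac{1}{\left(-184 + \left(-232\right) \frac{1}{150} \cdot 1296\right) - 88642} = \frac{1}{\left(-184 - \frac{50112}{25}\right) - 88642} = \frac{1}{- \frac{54712}{25} - 88642} = \frac{1}{- \frac{2270762}{25}} = - \frac{25}{2270762}$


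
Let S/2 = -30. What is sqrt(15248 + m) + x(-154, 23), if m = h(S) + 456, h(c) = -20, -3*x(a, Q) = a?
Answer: 154/3 + 2*sqrt(3921) ≈ 176.57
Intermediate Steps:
S = -60 (S = 2*(-30) = -60)
x(a, Q) = -a/3
m = 436 (m = -20 + 456 = 436)
sqrt(15248 + m) + x(-154, 23) = sqrt(15248 + 436) - 1/3*(-154) = sqrt(15684) + 154/3 = 2*sqrt(3921) + 154/3 = 154/3 + 2*sqrt(3921)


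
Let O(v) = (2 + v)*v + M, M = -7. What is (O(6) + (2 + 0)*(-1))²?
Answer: 1521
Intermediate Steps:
O(v) = -7 + v*(2 + v) (O(v) = (2 + v)*v - 7 = v*(2 + v) - 7 = -7 + v*(2 + v))
(O(6) + (2 + 0)*(-1))² = ((-7 + 6² + 2*6) + (2 + 0)*(-1))² = ((-7 + 36 + 12) + 2*(-1))² = (41 - 2)² = 39² = 1521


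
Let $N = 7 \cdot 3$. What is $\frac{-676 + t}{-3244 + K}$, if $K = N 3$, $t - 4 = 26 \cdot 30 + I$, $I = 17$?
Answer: $- \frac{125}{3181} \approx -0.039296$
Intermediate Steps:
$N = 21$
$t = 801$ ($t = 4 + \left(26 \cdot 30 + 17\right) = 4 + \left(780 + 17\right) = 4 + 797 = 801$)
$K = 63$ ($K = 21 \cdot 3 = 63$)
$\frac{-676 + t}{-3244 + K} = \frac{-676 + 801}{-3244 + 63} = \frac{125}{-3181} = 125 \left(- \frac{1}{3181}\right) = - \frac{125}{3181}$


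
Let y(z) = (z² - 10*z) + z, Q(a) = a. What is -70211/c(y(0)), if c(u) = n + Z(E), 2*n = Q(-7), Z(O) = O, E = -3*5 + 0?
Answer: 140422/37 ≈ 3795.2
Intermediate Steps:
E = -15 (E = -15 + 0 = -15)
n = -7/2 (n = (½)*(-7) = -7/2 ≈ -3.5000)
y(z) = z² - 9*z
c(u) = -37/2 (c(u) = -7/2 - 15 = -37/2)
-70211/c(y(0)) = -70211/(-37/2) = -70211*(-2/37) = 140422/37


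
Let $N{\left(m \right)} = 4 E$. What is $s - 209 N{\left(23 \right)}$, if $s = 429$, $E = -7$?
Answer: $6281$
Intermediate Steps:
$N{\left(m \right)} = -28$ ($N{\left(m \right)} = 4 \left(-7\right) = -28$)
$s - 209 N{\left(23 \right)} = 429 - -5852 = 429 + 5852 = 6281$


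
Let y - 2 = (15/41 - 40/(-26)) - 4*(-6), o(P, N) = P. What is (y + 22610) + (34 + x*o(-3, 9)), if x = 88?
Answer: 11943413/533 ≈ 22408.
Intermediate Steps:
y = 14873/533 (y = 2 + ((15/41 - 40/(-26)) - 4*(-6)) = 2 + ((15*(1/41) - 40*(-1/26)) + 24) = 2 + ((15/41 + 20/13) + 24) = 2 + (1015/533 + 24) = 2 + 13807/533 = 14873/533 ≈ 27.904)
(y + 22610) + (34 + x*o(-3, 9)) = (14873/533 + 22610) + (34 + 88*(-3)) = 12066003/533 + (34 - 264) = 12066003/533 - 230 = 11943413/533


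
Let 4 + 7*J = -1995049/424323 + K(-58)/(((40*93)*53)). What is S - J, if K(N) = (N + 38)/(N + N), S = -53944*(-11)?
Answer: 671826147952142999/1132192206936 ≈ 5.9339e+5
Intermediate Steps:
S = 593384
K(N) = (38 + N)/(2*N) (K(N) = (38 + N)/((2*N)) = (38 + N)*(1/(2*N)) = (38 + N)/(2*N))
J = -1407431631575/1132192206936 (J = -4/7 + (-1995049/424323 + ((½)*(38 - 58)/(-58))/(((40*93)*53)))/7 = -4/7 + (-1995049*1/424323 + ((½)*(-1/58)*(-20))/((3720*53)))/7 = -4/7 + (-1995049/424323 + (5/29)/197160)/7 = -4/7 + (-1995049/424323 + (5/29)*(1/197160))/7 = -4/7 + (-1995049/424323 + 1/1143528)/7 = -4/7 + (⅐)*(-760464656183/161741743848) = -4/7 - 760464656183/1132192206936 = -1407431631575/1132192206936 ≈ -1.2431)
S - J = 593384 - 1*(-1407431631575/1132192206936) = 593384 + 1407431631575/1132192206936 = 671826147952142999/1132192206936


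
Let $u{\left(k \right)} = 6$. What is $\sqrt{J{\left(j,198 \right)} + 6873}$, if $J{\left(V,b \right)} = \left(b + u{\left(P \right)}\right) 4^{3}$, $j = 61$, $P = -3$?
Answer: $\sqrt{19929} \approx 141.17$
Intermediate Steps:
$J{\left(V,b \right)} = 384 + 64 b$ ($J{\left(V,b \right)} = \left(b + 6\right) 4^{3} = \left(6 + b\right) 64 = 384 + 64 b$)
$\sqrt{J{\left(j,198 \right)} + 6873} = \sqrt{\left(384 + 64 \cdot 198\right) + 6873} = \sqrt{\left(384 + 12672\right) + 6873} = \sqrt{13056 + 6873} = \sqrt{19929}$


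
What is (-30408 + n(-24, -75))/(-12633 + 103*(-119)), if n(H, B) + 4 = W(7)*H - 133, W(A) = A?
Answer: 30713/24890 ≈ 1.2339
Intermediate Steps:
n(H, B) = -137 + 7*H (n(H, B) = -4 + (7*H - 133) = -4 + (-133 + 7*H) = -137 + 7*H)
(-30408 + n(-24, -75))/(-12633 + 103*(-119)) = (-30408 + (-137 + 7*(-24)))/(-12633 + 103*(-119)) = (-30408 + (-137 - 168))/(-12633 - 12257) = (-30408 - 305)/(-24890) = -30713*(-1/24890) = 30713/24890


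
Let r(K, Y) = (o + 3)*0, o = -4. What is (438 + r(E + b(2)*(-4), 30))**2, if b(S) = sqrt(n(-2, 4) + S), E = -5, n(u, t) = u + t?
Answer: 191844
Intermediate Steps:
n(u, t) = t + u
b(S) = sqrt(2 + S) (b(S) = sqrt((4 - 2) + S) = sqrt(2 + S))
r(K, Y) = 0 (r(K, Y) = (-4 + 3)*0 = -1*0 = 0)
(438 + r(E + b(2)*(-4), 30))**2 = (438 + 0)**2 = 438**2 = 191844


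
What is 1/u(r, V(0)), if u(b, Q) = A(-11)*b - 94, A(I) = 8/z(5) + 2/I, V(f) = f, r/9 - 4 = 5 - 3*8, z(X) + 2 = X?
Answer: -11/4724 ≈ -0.0023285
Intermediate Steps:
z(X) = -2 + X
r = -135 (r = 36 + 9*(5 - 3*8) = 36 + 9*(5 - 24) = 36 + 9*(-19) = 36 - 171 = -135)
A(I) = 8/3 + 2/I (A(I) = 8/(-2 + 5) + 2/I = 8/3 + 2/I)
u(b, Q) = -94 + 82*b/33 (u(b, Q) = (8/3 + 2/(-11))*b - 94 = (8/3 + 2*(-1/11))*b - 94 = (8/3 - 2/11)*b - 94 = 82*b/33 - 94 = -94 + 82*b/33)
1/u(r, V(0)) = 1/(-94 + (82/33)*(-135)) = 1/(-94 - 3690/11) = 1/(-4724/11) = -11/4724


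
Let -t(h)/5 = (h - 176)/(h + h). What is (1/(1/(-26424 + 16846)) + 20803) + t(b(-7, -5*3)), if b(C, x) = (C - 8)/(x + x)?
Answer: 24205/2 ≈ 12103.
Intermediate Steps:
b(C, x) = (-8 + C)/(2*x) (b(C, x) = (-8 + C)/((2*x)) = (-8 + C)*(1/(2*x)) = (-8 + C)/(2*x))
t(h) = -5*(-176 + h)/(2*h) (t(h) = -5*(h - 176)/(h + h) = -5*(-176 + h)/(2*h))
(1/(1/(-26424 + 16846)) + 20803) + t(b(-7, -5*3)) = (1/(1/(-26424 + 16846)) + 20803) + (-5/2 + 440/(((-8 - 7)/(2*((-5*3)))))) = (1/(1/(-9578)) + 20803) + (-5/2 + 440/(((½)*(-15)/(-15)))) = (1/(-1/9578) + 20803) + (-5/2 + 440/(((½)*(-1/15)*(-15)))) = (-9578 + 20803) + (-5/2 + 440/(½)) = 11225 + (-5/2 + 440*2) = 11225 + (-5/2 + 880) = 11225 + 1755/2 = 24205/2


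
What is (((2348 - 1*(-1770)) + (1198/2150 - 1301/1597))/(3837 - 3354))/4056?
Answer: 3534618739/1681622315100 ≈ 0.0021019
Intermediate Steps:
(((2348 - 1*(-1770)) + (1198/2150 - 1301/1597))/(3837 - 3354))/4056 = (((2348 + 1770) + (1198*(1/2150) - 1301*1/1597))/483)*(1/4056) = ((4118 + (599/1075 - 1301/1597))*(1/483))*(1/4056) = ((4118 - 441972/1716775)*(1/483))*(1/4056) = ((7069237478/1716775)*(1/483))*(1/4056) = (7069237478/829202325)*(1/4056) = 3534618739/1681622315100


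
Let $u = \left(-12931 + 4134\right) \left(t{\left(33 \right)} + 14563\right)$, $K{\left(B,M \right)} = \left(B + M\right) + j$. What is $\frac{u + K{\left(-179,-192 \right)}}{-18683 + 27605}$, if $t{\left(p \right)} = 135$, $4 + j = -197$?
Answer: $- \frac{21549813}{1487} \approx -14492.0$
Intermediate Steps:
$j = -201$ ($j = -4 - 197 = -201$)
$K{\left(B,M \right)} = -201 + B + M$ ($K{\left(B,M \right)} = \left(B + M\right) - 201 = -201 + B + M$)
$u = -129298306$ ($u = \left(-12931 + 4134\right) \left(135 + 14563\right) = \left(-8797\right) 14698 = -129298306$)
$\frac{u + K{\left(-179,-192 \right)}}{-18683 + 27605} = \frac{-129298306 - 572}{-18683 + 27605} = \frac{-129298306 - 572}{8922} = \left(-129298878\right) \frac{1}{8922} = - \frac{21549813}{1487}$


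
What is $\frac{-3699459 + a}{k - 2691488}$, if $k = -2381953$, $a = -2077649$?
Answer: $\frac{5777108}{5073441} \approx 1.1387$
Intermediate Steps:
$\frac{-3699459 + a}{k - 2691488} = \frac{-3699459 - 2077649}{-2381953 - 2691488} = - \frac{5777108}{-5073441} = \left(-5777108\right) \left(- \frac{1}{5073441}\right) = \frac{5777108}{5073441}$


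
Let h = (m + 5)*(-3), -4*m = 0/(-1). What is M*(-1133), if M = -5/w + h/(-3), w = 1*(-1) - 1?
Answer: -16995/2 ≈ -8497.5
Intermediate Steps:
m = 0 (m = -0/(-1) = -0*(-1) = -¼*0 = 0)
h = -15 (h = (0 + 5)*(-3) = 5*(-3) = -15)
w = -2 (w = -1 - 1 = -2)
M = 15/2 (M = -5/(-2) - 15/(-3) = -5*(-½) - 15*(-⅓) = 5/2 + 5 = 15/2 ≈ 7.5000)
M*(-1133) = (15/2)*(-1133) = -16995/2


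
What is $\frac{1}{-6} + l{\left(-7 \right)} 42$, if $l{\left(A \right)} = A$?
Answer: $- \frac{1765}{6} \approx -294.17$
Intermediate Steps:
$\frac{1}{-6} + l{\left(-7 \right)} 42 = \frac{1}{-6} - 294 = - \frac{1}{6} - 294 = - \frac{1765}{6}$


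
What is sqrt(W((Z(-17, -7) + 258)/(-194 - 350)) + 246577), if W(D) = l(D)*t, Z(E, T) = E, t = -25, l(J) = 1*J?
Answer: sqrt(4560893042)/136 ≈ 496.58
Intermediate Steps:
l(J) = J
W(D) = -25*D (W(D) = D*(-25) = -25*D)
sqrt(W((Z(-17, -7) + 258)/(-194 - 350)) + 246577) = sqrt(-25*(-17 + 258)/(-194 - 350) + 246577) = sqrt(-6025/(-544) + 246577) = sqrt(-6025*(-1)/544 + 246577) = sqrt(-25*(-241/544) + 246577) = sqrt(6025/544 + 246577) = sqrt(134143913/544) = sqrt(4560893042)/136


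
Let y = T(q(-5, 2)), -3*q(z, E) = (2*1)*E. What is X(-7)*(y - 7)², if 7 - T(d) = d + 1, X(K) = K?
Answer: -7/9 ≈ -0.77778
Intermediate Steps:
q(z, E) = -2*E/3 (q(z, E) = -2*1*E/3 = -2*E/3)
T(d) = 6 - d (T(d) = 7 - (d + 1) = 7 - (1 + d) = 7 + (-1 - d) = 6 - d)
y = 22/3 (y = 6 - (-2)*2/3 = 6 - 1*(-4/3) = 6 + 4/3 = 22/3 ≈ 7.3333)
X(-7)*(y - 7)² = -7*(22/3 - 7)² = -7*(⅓)² = -7*⅑ = -7/9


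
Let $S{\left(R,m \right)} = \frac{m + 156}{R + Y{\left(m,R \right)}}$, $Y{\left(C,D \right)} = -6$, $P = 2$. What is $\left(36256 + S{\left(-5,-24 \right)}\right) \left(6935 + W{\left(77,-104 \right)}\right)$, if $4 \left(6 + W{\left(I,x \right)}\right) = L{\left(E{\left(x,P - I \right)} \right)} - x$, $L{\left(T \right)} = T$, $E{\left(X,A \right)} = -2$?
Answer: $252058898$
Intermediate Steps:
$S{\left(R,m \right)} = \frac{156 + m}{-6 + R}$ ($S{\left(R,m \right)} = \frac{m + 156}{R - 6} = \frac{156 + m}{-6 + R}$)
$W{\left(I,x \right)} = - \frac{13}{2} - \frac{x}{4}$ ($W{\left(I,x \right)} = -6 + \frac{-2 - x}{4} = -6 - \left(\frac{1}{2} + \frac{x}{4}\right) = - \frac{13}{2} - \frac{x}{4}$)
$\left(36256 + S{\left(-5,-24 \right)}\right) \left(6935 + W{\left(77,-104 \right)}\right) = \left(36256 + \frac{156 - 24}{-6 - 5}\right) \left(6935 - - \frac{39}{2}\right) = \left(36256 + \frac{1}{-11} \cdot 132\right) \left(6935 + \left(- \frac{13}{2} + 26\right)\right) = \left(36256 - 12\right) \left(6935 + \frac{39}{2}\right) = \left(36256 - 12\right) \frac{13909}{2} = 36244 \cdot \frac{13909}{2} = 252058898$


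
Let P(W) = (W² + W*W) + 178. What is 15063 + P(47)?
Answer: 19659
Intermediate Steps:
P(W) = 178 + 2*W² (P(W) = (W² + W²) + 178 = 2*W² + 178 = 178 + 2*W²)
15063 + P(47) = 15063 + (178 + 2*47²) = 15063 + (178 + 2*2209) = 15063 + (178 + 4418) = 15063 + 4596 = 19659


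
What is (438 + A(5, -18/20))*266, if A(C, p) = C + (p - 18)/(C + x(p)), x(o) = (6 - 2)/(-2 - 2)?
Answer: 2331623/20 ≈ 1.1658e+5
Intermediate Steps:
x(o) = -1 (x(o) = 4/(-4) = 4*(-¼) = -1)
A(C, p) = C + (-18 + p)/(-1 + C) (A(C, p) = C + (p - 18)/(C - 1) = C + (-18 + p)/(-1 + C))
(438 + A(5, -18/20))*266 = (438 + (-18 - 18/20 + 5² - 1*5)/(-1 + 5))*266 = (438 + (-18 - 18*1/20 + 25 - 5)/4)*266 = (438 + (-18 - 9/10 + 25 - 5)/4)*266 = (438 + (¼)*(11/10))*266 = (438 + 11/40)*266 = (17531/40)*266 = 2331623/20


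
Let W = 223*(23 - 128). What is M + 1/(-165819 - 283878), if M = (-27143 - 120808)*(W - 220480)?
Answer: 16227095508979064/449697 ≈ 3.6085e+10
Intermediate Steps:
W = -23415 (W = 223*(-105) = -23415)
M = 36084509145 (M = (-27143 - 120808)*(-23415 - 220480) = -147951*(-243895) = 36084509145)
M + 1/(-165819 - 283878) = 36084509145 + 1/(-165819 - 283878) = 36084509145 + 1/(-449697) = 36084509145 - 1/449697 = 16227095508979064/449697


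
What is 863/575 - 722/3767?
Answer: 2835771/2166025 ≈ 1.3092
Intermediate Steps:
863/575 - 722/3767 = 2835771/2166025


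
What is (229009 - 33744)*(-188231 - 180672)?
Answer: -72033844295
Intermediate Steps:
(229009 - 33744)*(-188231 - 180672) = 195265*(-368903) = -72033844295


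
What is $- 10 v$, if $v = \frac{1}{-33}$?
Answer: $\frac{10}{33} \approx 0.30303$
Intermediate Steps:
$v = - \frac{1}{33} \approx -0.030303$
$- 10 v = \left(-10\right) \left(- \frac{1}{33}\right) = \frac{10}{33}$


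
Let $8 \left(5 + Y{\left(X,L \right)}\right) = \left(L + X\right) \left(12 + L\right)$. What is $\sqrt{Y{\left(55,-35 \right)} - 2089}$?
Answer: $\frac{i \sqrt{8606}}{2} \approx 46.384 i$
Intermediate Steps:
$Y{\left(X,L \right)} = -5 + \frac{\left(12 + L\right) \left(L + X\right)}{8}$ ($Y{\left(X,L \right)} = -5 + \frac{\left(L + X\right) \left(12 + L\right)}{8} = -5 + \frac{\left(12 + L\right) \left(L + X\right)}{8}$)
$\sqrt{Y{\left(55,-35 \right)} - 2089} = \sqrt{\left(-5 + \frac{\left(-35\right)^{2}}{8} + \frac{3}{2} \left(-35\right) + \frac{3}{2} \cdot 55 + \frac{1}{8} \left(-35\right) 55\right) - 2089} = \sqrt{\left(-5 + \frac{1}{8} \cdot 1225 - \frac{105}{2} + \frac{165}{2} - \frac{1925}{8}\right) - 2089} = \sqrt{\left(-5 + \frac{1225}{8} - \frac{105}{2} + \frac{165}{2} - \frac{1925}{8}\right) - 2089} = \sqrt{- \frac{125}{2} - 2089} = \sqrt{- \frac{4303}{2}} = \frac{i \sqrt{8606}}{2}$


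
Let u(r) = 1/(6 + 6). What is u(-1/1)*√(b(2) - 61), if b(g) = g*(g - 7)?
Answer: I*√71/12 ≈ 0.70218*I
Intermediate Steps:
b(g) = g*(-7 + g)
u(r) = 1/12
u(-1/1)*√(b(2) - 61) = √(2*(-7 + 2) - 61)/12 = √(2*(-5) - 61)/12 = √(-10 - 61)/12 = √(-71)/12 = (I*√71)/12 = I*√71/12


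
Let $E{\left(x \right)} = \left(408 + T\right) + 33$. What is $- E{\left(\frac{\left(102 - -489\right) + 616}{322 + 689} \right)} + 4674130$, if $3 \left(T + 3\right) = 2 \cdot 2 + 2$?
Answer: $4673690$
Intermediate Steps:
$T = -1$ ($T = -3 + \frac{2 \cdot 2 + 2}{3} = -3 + \frac{4 + 2}{3} = -3 + \frac{1}{3} \cdot 6 = -3 + 2 = -1$)
$E{\left(x \right)} = 440$ ($E{\left(x \right)} = \left(408 - 1\right) + 33 = 407 + 33 = 440$)
$- E{\left(\frac{\left(102 - -489\right) + 616}{322 + 689} \right)} + 4674130 = \left(-1\right) 440 + 4674130 = -440 + 4674130 = 4673690$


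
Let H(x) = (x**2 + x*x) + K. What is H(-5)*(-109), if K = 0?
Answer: -5450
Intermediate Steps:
H(x) = 2*x**2 (H(x) = (x**2 + x*x) + 0 = (x**2 + x**2) + 0 = 2*x**2 + 0 = 2*x**2)
H(-5)*(-109) = (2*(-5)**2)*(-109) = (2*25)*(-109) = 50*(-109) = -5450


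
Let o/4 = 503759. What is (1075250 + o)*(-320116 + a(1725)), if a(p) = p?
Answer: -983919249826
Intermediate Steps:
o = 2015036 (o = 4*503759 = 2015036)
(1075250 + o)*(-320116 + a(1725)) = (1075250 + 2015036)*(-320116 + 1725) = 3090286*(-318391) = -983919249826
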